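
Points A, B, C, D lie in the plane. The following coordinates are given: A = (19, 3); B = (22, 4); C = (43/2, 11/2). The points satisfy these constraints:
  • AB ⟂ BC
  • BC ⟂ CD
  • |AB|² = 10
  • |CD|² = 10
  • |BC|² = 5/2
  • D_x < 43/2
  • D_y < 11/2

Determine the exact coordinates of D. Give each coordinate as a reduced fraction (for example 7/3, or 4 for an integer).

1. D_x = 37/2  [[BC ⟂ CD ⇒ -1/2x+3/2y+5/2=0] ∩ [|D−(43/2, 11/2)|²=10]]
2. D_y = 9/2  [[BC ⟂ CD ⇒ -1/2x+3/2y+5/2=0] ∩ [|D−(43/2, 11/2)|²=10]]
   so D = (37/2, 9/2)

D = (37/2, 9/2)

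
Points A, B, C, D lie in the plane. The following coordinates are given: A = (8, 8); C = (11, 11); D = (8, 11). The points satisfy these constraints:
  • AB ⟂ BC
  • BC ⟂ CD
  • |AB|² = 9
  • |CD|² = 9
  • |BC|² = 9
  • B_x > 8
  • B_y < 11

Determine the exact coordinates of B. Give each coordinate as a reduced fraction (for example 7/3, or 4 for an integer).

B = (11, 8)

1. B_x = 11  [[BC ⟂ CD ⇒ 3x-33=0] ∩ [|B−(8, 8)|²=9]]
2. B_y = 8  [[BC ⟂ CD ⇒ 3x-33=0] ∩ [|B−(8, 8)|²=9]]
   so B = (11, 8)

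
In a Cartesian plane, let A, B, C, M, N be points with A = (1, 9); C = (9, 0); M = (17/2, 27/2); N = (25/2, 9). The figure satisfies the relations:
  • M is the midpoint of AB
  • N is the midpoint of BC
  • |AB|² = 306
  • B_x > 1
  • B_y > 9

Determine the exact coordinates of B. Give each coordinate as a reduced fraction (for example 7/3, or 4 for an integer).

1. B_x = 16  [B = 2·M−A = 2·(17/2, 27/2)−(1, 9)]
2. B_y = 18  [B = 2·M−A = 2·(17/2, 27/2)−(1, 9)]
   so B = (16, 18)

B = (16, 18)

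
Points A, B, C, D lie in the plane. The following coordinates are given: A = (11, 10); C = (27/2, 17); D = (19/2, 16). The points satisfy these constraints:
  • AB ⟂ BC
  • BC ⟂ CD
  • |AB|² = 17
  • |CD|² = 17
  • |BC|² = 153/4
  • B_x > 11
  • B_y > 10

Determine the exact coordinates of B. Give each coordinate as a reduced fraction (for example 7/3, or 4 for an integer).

B = (15, 11)

1. B_x = 15  [[BC ⟂ CD ⇒ 4x+1y-71=0] ∩ [|B−(11, 10)|²=17]]
2. B_y = 11  [[BC ⟂ CD ⇒ 4x+1y-71=0] ∩ [|B−(11, 10)|²=17]]
   so B = (15, 11)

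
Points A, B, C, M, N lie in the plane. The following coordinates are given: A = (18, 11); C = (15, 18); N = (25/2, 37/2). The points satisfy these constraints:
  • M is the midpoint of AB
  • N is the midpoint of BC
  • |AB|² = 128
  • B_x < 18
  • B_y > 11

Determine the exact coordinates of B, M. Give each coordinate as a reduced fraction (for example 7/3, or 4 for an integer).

B = (10, 19)
M = (14, 15)

1. B_x = 10  [B = 2·N−C = 2·(25/2, 37/2)−(15, 18)]
2. B_y = 19  [B = 2·N−C = 2·(25/2, 37/2)−(15, 18)]
   so B = (10, 19)
3. M_x = 14  [2·M = A+B = (18, 11)+(10, 19)]
4. M_y = 15  [2·M = A+B = (18, 11)+(10, 19)]
   so M = (14, 15)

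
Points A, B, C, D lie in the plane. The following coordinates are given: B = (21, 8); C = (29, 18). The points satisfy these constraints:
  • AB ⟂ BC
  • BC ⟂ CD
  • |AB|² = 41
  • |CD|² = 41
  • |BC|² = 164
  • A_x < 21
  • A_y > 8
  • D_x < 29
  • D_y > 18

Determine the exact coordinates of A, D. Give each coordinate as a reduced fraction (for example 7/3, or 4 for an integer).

A = (16, 12)
D = (24, 22)

1. A_x = 16  [[AB ⟂ BC ⇒ -8x-10y+248=0] ∩ [|A−(21, 8)|²=41]]
2. A_y = 12  [[AB ⟂ BC ⇒ -8x-10y+248=0] ∩ [|A−(21, 8)|²=41]]
   so A = (16, 12)
3. D_x = 24  [[BC ⟂ CD ⇒ 8x+10y-412=0] ∩ [|D−(29, 18)|²=41]]
4. D_y = 22  [[BC ⟂ CD ⇒ 8x+10y-412=0] ∩ [|D−(29, 18)|²=41]]
   so D = (24, 22)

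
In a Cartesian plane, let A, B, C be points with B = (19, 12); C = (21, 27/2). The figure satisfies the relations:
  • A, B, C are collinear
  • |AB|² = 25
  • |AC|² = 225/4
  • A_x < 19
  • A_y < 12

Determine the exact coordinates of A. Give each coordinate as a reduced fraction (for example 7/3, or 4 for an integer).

1. A_x = 15  [[A, B, C are collinear ⇒ -3/2x+2y+9/2=0] ∩ [|A−(19, 12)|²=25]]
2. A_y = 9  [[A, B, C are collinear ⇒ -3/2x+2y+9/2=0] ∩ [|A−(19, 12)|²=25]]
   so A = (15, 9)

A = (15, 9)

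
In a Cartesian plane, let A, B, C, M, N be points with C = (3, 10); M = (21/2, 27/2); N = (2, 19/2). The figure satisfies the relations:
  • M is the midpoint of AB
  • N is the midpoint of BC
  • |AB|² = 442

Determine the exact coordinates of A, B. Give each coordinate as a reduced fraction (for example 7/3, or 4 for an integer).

A = (20, 18)
B = (1, 9)

1. B_x = 1  [B = 2·N−C = 2·(2, 19/2)−(3, 10)]
2. B_y = 9  [B = 2·N−C = 2·(2, 19/2)−(3, 10)]
   so B = (1, 9)
3. A_x = 20  [A = 2·M−B = 2·(21/2, 27/2)−(1, 9)]
4. A_y = 18  [A = 2·M−B = 2·(21/2, 27/2)−(1, 9)]
   so A = (20, 18)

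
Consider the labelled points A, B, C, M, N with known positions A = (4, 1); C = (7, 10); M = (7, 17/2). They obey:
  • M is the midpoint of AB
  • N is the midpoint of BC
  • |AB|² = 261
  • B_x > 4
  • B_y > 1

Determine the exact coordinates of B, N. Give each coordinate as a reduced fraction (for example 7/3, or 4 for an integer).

B = (10, 16)
N = (17/2, 13)

1. B_x = 10  [B = 2·M−A = 2·(7, 17/2)−(4, 1)]
2. B_y = 16  [B = 2·M−A = 2·(7, 17/2)−(4, 1)]
   so B = (10, 16)
3. N_x = 17/2  [2·N = B+C = (10, 16)+(7, 10)]
4. N_y = 13  [2·N = B+C = (10, 16)+(7, 10)]
   so N = (17/2, 13)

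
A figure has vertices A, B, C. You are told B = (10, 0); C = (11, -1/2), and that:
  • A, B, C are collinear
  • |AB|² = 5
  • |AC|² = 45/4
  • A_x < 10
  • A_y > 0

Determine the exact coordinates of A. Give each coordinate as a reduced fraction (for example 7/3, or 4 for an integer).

1. A_x = 8  [[A, B, C are collinear ⇒ 1/2x+1y-5=0] ∩ [|A−(10, 0)|²=5]]
2. A_y = 1  [[A, B, C are collinear ⇒ 1/2x+1y-5=0] ∩ [|A−(10, 0)|²=5]]
   so A = (8, 1)

A = (8, 1)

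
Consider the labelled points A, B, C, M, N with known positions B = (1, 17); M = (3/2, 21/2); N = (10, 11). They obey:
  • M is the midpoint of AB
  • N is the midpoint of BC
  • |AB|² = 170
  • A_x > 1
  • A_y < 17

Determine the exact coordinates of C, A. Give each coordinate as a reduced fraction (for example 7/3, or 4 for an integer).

1. A_x = 2  [A = 2·M−B = 2·(3/2, 21/2)−(1, 17)]
2. A_y = 4  [A = 2·M−B = 2·(3/2, 21/2)−(1, 17)]
   so A = (2, 4)
3. C_x = 19  [C = 2·N−B = 2·(10, 11)−(1, 17)]
4. C_y = 5  [C = 2·N−B = 2·(10, 11)−(1, 17)]
   so C = (19, 5)

C = (19, 5)
A = (2, 4)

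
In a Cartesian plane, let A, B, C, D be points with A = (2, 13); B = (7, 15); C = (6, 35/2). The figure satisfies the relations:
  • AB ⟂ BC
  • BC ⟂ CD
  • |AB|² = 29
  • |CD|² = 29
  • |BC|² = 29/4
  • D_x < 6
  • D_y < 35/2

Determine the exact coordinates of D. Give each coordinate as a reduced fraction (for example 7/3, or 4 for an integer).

1. D_x = 1  [[BC ⟂ CD ⇒ -1x+5/2y-151/4=0] ∩ [|D−(6, 35/2)|²=29]]
2. D_y = 31/2  [[BC ⟂ CD ⇒ -1x+5/2y-151/4=0] ∩ [|D−(6, 35/2)|²=29]]
   so D = (1, 31/2)

D = (1, 31/2)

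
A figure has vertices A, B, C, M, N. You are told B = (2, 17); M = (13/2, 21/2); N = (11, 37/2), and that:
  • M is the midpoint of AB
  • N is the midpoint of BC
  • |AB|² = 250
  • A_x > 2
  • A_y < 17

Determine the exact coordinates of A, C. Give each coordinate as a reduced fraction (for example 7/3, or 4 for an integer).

1. A_x = 11  [A = 2·M−B = 2·(13/2, 21/2)−(2, 17)]
2. A_y = 4  [A = 2·M−B = 2·(13/2, 21/2)−(2, 17)]
   so A = (11, 4)
3. C_x = 20  [C = 2·N−B = 2·(11, 37/2)−(2, 17)]
4. C_y = 20  [C = 2·N−B = 2·(11, 37/2)−(2, 17)]
   so C = (20, 20)

A = (11, 4)
C = (20, 20)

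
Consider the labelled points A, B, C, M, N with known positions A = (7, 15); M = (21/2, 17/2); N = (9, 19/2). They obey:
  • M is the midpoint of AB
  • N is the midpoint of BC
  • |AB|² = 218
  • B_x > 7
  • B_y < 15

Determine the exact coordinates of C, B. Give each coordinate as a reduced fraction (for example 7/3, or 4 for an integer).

1. B_x = 14  [B = 2·M−A = 2·(21/2, 17/2)−(7, 15)]
2. B_y = 2  [B = 2·M−A = 2·(21/2, 17/2)−(7, 15)]
   so B = (14, 2)
3. C_x = 4  [C = 2·N−B = 2·(9, 19/2)−(14, 2)]
4. C_y = 17  [C = 2·N−B = 2·(9, 19/2)−(14, 2)]
   so C = (4, 17)

C = (4, 17)
B = (14, 2)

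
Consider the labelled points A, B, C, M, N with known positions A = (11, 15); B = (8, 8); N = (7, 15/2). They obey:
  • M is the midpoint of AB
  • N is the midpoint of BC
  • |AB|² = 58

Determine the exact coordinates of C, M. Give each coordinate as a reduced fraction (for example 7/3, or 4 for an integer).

1. M_x = 19/2  [2·M = A+B = (11, 15)+(8, 8)]
2. M_y = 23/2  [2·M = A+B = (11, 15)+(8, 8)]
   so M = (19/2, 23/2)
3. C_x = 6  [C = 2·N−B = 2·(7, 15/2)−(8, 8)]
4. C_y = 7  [C = 2·N−B = 2·(7, 15/2)−(8, 8)]
   so C = (6, 7)

C = (6, 7)
M = (19/2, 23/2)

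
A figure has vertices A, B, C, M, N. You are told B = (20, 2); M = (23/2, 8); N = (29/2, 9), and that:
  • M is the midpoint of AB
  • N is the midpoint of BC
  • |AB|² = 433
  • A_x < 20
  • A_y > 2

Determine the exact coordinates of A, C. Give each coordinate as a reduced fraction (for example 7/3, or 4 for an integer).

A = (3, 14)
C = (9, 16)

1. A_x = 3  [A = 2·M−B = 2·(23/2, 8)−(20, 2)]
2. A_y = 14  [A = 2·M−B = 2·(23/2, 8)−(20, 2)]
   so A = (3, 14)
3. C_x = 9  [C = 2·N−B = 2·(29/2, 9)−(20, 2)]
4. C_y = 16  [C = 2·N−B = 2·(29/2, 9)−(20, 2)]
   so C = (9, 16)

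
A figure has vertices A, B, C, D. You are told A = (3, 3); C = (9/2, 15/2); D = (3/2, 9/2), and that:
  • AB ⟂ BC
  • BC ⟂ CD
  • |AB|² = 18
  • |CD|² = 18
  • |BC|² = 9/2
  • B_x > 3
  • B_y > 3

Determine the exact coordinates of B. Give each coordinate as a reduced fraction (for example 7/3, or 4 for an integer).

1. B_x = 6  [[BC ⟂ CD ⇒ 3x+3y-36=0] ∩ [|B−(3, 3)|²=18]]
2. B_y = 6  [[BC ⟂ CD ⇒ 3x+3y-36=0] ∩ [|B−(3, 3)|²=18]]
   so B = (6, 6)

B = (6, 6)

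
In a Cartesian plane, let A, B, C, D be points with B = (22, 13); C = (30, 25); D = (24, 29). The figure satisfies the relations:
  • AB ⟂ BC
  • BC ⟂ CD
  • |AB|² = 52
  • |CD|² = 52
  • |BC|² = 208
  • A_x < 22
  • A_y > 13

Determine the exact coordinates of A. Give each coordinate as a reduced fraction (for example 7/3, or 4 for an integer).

1. A_x = 16  [[AB ⟂ BC ⇒ -8x-12y+332=0] ∩ [|A−(22, 13)|²=52]]
2. A_y = 17  [[AB ⟂ BC ⇒ -8x-12y+332=0] ∩ [|A−(22, 13)|²=52]]
   so A = (16, 17)

A = (16, 17)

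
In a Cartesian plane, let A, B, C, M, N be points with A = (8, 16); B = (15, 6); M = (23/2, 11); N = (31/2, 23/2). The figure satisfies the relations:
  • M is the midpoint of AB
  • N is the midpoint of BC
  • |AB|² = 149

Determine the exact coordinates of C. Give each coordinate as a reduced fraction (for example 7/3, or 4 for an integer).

1. C_x = 16  [C = 2·N−B = 2·(31/2, 23/2)−(15, 6)]
2. C_y = 17  [C = 2·N−B = 2·(31/2, 23/2)−(15, 6)]
   so C = (16, 17)

C = (16, 17)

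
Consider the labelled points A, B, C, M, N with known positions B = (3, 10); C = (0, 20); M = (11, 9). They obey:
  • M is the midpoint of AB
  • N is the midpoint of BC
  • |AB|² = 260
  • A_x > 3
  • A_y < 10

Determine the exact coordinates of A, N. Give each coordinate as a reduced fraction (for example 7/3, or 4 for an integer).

A = (19, 8)
N = (3/2, 15)

1. A_x = 19  [A = 2·M−B = 2·(11, 9)−(3, 10)]
2. A_y = 8  [A = 2·M−B = 2·(11, 9)−(3, 10)]
   so A = (19, 8)
3. N_x = 3/2  [2·N = B+C = (3, 10)+(0, 20)]
4. N_y = 15  [2·N = B+C = (3, 10)+(0, 20)]
   so N = (3/2, 15)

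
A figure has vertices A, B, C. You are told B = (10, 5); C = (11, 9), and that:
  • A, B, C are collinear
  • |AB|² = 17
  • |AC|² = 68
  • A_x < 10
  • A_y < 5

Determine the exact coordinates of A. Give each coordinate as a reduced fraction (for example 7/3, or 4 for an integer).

1. A_x = 9  [[A, B, C are collinear ⇒ -4x+1y+35=0] ∩ [|A−(10, 5)|²=17]]
2. A_y = 1  [[A, B, C are collinear ⇒ -4x+1y+35=0] ∩ [|A−(10, 5)|²=17]]
   so A = (9, 1)

A = (9, 1)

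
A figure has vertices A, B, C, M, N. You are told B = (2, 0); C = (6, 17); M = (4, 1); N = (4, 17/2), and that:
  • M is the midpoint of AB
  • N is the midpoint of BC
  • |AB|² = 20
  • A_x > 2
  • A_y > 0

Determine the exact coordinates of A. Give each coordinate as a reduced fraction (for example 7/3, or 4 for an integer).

A = (6, 2)

1. A_x = 6  [A = 2·M−B = 2·(4, 1)−(2, 0)]
2. A_y = 2  [A = 2·M−B = 2·(4, 1)−(2, 0)]
   so A = (6, 2)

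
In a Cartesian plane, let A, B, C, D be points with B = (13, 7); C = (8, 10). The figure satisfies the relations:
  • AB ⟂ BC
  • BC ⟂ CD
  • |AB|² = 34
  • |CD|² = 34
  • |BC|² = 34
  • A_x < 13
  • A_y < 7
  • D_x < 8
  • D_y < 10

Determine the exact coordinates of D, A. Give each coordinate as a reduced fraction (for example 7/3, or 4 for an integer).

1. D_x = 5  [[BC ⟂ CD ⇒ -5x+3y+10=0] ∩ [|D−(8, 10)|²=34]]
2. D_y = 5  [[BC ⟂ CD ⇒ -5x+3y+10=0] ∩ [|D−(8, 10)|²=34]]
   so D = (5, 5)
3. A_x = 10  [[AB ⟂ BC ⇒ 5x-3y-44=0] ∩ [|A−(13, 7)|²=34]]
4. A_y = 2  [[AB ⟂ BC ⇒ 5x-3y-44=0] ∩ [|A−(13, 7)|²=34]]
   so A = (10, 2)

D = (5, 5)
A = (10, 2)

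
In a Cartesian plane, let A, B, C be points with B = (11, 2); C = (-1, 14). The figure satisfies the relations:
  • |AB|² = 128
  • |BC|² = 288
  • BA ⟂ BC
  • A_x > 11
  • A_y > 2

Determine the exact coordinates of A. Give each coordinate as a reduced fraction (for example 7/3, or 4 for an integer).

A = (19, 10)

1. A_x = 19  [[BA ⟂ BC ⇒ -12x+12y+108=0] ∩ [|A−(11, 2)|²=128]]
2. A_y = 10  [[BA ⟂ BC ⇒ -12x+12y+108=0] ∩ [|A−(11, 2)|²=128]]
   so A = (19, 10)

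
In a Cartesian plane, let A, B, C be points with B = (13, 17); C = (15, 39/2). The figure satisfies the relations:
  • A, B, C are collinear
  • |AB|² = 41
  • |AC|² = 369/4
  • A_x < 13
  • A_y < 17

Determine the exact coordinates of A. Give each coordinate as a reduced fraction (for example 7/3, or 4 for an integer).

1. A_x = 9  [[A, B, C are collinear ⇒ -5/2x+2y-3/2=0] ∩ [|A−(13, 17)|²=41]]
2. A_y = 12  [[A, B, C are collinear ⇒ -5/2x+2y-3/2=0] ∩ [|A−(13, 17)|²=41]]
   so A = (9, 12)

A = (9, 12)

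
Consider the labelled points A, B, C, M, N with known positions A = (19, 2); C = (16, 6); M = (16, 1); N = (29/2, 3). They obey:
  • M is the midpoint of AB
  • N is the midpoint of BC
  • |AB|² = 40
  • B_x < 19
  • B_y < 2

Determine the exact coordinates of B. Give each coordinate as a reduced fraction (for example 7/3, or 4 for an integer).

B = (13, 0)

1. B_x = 13  [B = 2·M−A = 2·(16, 1)−(19, 2)]
2. B_y = 0  [B = 2·M−A = 2·(16, 1)−(19, 2)]
   so B = (13, 0)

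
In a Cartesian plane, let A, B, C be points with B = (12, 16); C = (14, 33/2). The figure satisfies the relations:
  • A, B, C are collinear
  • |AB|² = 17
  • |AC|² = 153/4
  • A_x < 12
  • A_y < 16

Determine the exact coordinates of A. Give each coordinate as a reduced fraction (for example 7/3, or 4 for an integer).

1. A_x = 8  [[A, B, C are collinear ⇒ -1/2x+2y-26=0] ∩ [|A−(12, 16)|²=17]]
2. A_y = 15  [[A, B, C are collinear ⇒ -1/2x+2y-26=0] ∩ [|A−(12, 16)|²=17]]
   so A = (8, 15)

A = (8, 15)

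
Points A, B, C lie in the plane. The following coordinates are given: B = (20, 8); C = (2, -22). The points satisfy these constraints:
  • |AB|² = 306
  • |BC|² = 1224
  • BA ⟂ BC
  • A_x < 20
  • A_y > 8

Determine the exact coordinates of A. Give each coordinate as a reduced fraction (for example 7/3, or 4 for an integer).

1. A_x = 5  [[BA ⟂ BC ⇒ -18x-30y+600=0] ∩ [|A−(20, 8)|²=306]]
2. A_y = 17  [[BA ⟂ BC ⇒ -18x-30y+600=0] ∩ [|A−(20, 8)|²=306]]
   so A = (5, 17)

A = (5, 17)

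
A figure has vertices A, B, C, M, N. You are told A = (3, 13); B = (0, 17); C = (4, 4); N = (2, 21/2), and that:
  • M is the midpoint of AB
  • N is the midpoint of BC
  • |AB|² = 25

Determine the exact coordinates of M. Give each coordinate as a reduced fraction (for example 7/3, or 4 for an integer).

1. M_x = 3/2  [2·M = A+B = (3, 13)+(0, 17)]
2. M_y = 15  [2·M = A+B = (3, 13)+(0, 17)]
   so M = (3/2, 15)

M = (3/2, 15)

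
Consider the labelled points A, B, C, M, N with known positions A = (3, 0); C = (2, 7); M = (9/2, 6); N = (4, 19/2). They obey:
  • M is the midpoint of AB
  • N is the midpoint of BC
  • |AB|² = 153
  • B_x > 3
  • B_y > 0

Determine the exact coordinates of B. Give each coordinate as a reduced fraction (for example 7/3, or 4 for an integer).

1. B_x = 6  [B = 2·M−A = 2·(9/2, 6)−(3, 0)]
2. B_y = 12  [B = 2·M−A = 2·(9/2, 6)−(3, 0)]
   so B = (6, 12)

B = (6, 12)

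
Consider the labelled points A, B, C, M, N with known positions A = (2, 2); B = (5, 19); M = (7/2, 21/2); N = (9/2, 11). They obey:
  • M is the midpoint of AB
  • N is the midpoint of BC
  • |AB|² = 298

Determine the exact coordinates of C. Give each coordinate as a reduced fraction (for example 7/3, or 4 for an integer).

1. C_x = 4  [C = 2·N−B = 2·(9/2, 11)−(5, 19)]
2. C_y = 3  [C = 2·N−B = 2·(9/2, 11)−(5, 19)]
   so C = (4, 3)

C = (4, 3)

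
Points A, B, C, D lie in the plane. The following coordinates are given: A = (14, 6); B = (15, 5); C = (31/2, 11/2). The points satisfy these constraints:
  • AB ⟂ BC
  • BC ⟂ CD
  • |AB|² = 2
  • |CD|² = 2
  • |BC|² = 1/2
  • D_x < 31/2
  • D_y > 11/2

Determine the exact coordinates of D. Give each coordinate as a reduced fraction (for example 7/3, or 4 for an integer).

1. D_x = 29/2  [[BC ⟂ CD ⇒ 1/2x+1/2y-21/2=0] ∩ [|D−(31/2, 11/2)|²=2]]
2. D_y = 13/2  [[BC ⟂ CD ⇒ 1/2x+1/2y-21/2=0] ∩ [|D−(31/2, 11/2)|²=2]]
   so D = (29/2, 13/2)

D = (29/2, 13/2)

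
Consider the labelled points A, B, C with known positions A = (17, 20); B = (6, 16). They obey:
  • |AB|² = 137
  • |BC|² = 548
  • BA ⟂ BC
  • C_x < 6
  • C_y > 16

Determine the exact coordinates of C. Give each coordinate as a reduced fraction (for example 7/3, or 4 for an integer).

1. C_x = -2  [[BA ⟂ BC ⇒ 11x+4y-130=0] ∩ [|C−(6, 16)|²=548]]
2. C_y = 38  [[BA ⟂ BC ⇒ 11x+4y-130=0] ∩ [|C−(6, 16)|²=548]]
   so C = (-2, 38)

C = (-2, 38)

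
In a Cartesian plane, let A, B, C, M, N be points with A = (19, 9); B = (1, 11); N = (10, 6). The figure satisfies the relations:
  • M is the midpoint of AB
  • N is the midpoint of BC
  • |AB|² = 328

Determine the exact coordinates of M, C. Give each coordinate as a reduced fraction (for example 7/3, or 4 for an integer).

1. M_x = 10  [2·M = A+B = (19, 9)+(1, 11)]
2. M_y = 10  [2·M = A+B = (19, 9)+(1, 11)]
   so M = (10, 10)
3. C_x = 19  [C = 2·N−B = 2·(10, 6)−(1, 11)]
4. C_y = 1  [C = 2·N−B = 2·(10, 6)−(1, 11)]
   so C = (19, 1)

M = (10, 10)
C = (19, 1)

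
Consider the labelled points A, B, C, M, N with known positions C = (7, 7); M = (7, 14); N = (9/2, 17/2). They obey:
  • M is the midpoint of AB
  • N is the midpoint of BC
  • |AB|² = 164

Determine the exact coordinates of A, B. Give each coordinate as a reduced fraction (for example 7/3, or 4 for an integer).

1. B_x = 2  [B = 2·N−C = 2·(9/2, 17/2)−(7, 7)]
2. B_y = 10  [B = 2·N−C = 2·(9/2, 17/2)−(7, 7)]
   so B = (2, 10)
3. A_x = 12  [A = 2·M−B = 2·(7, 14)−(2, 10)]
4. A_y = 18  [A = 2·M−B = 2·(7, 14)−(2, 10)]
   so A = (12, 18)

A = (12, 18)
B = (2, 10)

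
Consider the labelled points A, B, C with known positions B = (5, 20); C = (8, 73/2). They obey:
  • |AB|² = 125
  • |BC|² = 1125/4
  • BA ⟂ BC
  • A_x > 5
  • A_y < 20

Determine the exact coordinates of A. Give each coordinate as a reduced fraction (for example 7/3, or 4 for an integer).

A = (16, 18)

1. A_x = 16  [[BA ⟂ BC ⇒ 3x+33/2y-345=0] ∩ [|A−(5, 20)|²=125]]
2. A_y = 18  [[BA ⟂ BC ⇒ 3x+33/2y-345=0] ∩ [|A−(5, 20)|²=125]]
   so A = (16, 18)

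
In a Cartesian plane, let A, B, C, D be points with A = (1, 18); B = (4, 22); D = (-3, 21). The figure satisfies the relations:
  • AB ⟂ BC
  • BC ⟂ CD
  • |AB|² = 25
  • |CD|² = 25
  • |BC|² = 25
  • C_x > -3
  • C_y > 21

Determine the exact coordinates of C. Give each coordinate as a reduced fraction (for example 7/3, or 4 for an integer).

C = (0, 25)

1. C_x = 0  [[AB ⟂ BC ⇒ 3x+4y-100=0] ∩ [|C−(-3, 21)|²=25]]
2. C_y = 25  [[AB ⟂ BC ⇒ 3x+4y-100=0] ∩ [|C−(-3, 21)|²=25]]
   so C = (0, 25)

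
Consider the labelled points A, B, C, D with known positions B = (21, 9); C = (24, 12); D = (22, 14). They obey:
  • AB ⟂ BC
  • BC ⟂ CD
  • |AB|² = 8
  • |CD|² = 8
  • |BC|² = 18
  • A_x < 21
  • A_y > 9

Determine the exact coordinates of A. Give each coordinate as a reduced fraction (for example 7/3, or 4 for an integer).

A = (19, 11)

1. A_x = 19  [[AB ⟂ BC ⇒ -3x-3y+90=0] ∩ [|A−(21, 9)|²=8]]
2. A_y = 11  [[AB ⟂ BC ⇒ -3x-3y+90=0] ∩ [|A−(21, 9)|²=8]]
   so A = (19, 11)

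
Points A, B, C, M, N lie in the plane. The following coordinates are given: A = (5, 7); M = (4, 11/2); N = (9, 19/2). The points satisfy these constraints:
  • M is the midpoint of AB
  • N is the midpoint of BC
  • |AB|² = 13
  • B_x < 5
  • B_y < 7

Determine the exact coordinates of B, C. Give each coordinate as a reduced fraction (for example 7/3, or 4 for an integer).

B = (3, 4)
C = (15, 15)

1. B_x = 3  [B = 2·M−A = 2·(4, 11/2)−(5, 7)]
2. B_y = 4  [B = 2·M−A = 2·(4, 11/2)−(5, 7)]
   so B = (3, 4)
3. C_x = 15  [C = 2·N−B = 2·(9, 19/2)−(3, 4)]
4. C_y = 15  [C = 2·N−B = 2·(9, 19/2)−(3, 4)]
   so C = (15, 15)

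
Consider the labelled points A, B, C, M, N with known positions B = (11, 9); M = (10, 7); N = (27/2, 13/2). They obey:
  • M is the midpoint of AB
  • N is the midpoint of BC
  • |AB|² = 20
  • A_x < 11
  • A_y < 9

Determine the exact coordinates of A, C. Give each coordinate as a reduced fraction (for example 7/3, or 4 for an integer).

A = (9, 5)
C = (16, 4)

1. A_x = 9  [A = 2·M−B = 2·(10, 7)−(11, 9)]
2. A_y = 5  [A = 2·M−B = 2·(10, 7)−(11, 9)]
   so A = (9, 5)
3. C_x = 16  [C = 2·N−B = 2·(27/2, 13/2)−(11, 9)]
4. C_y = 4  [C = 2·N−B = 2·(27/2, 13/2)−(11, 9)]
   so C = (16, 4)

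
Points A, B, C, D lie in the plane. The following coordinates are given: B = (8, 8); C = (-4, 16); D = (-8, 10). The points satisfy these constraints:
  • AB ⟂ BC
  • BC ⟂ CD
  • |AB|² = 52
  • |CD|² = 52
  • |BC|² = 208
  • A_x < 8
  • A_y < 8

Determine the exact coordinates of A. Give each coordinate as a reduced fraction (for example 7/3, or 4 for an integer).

A = (4, 2)

1. A_x = 4  [[AB ⟂ BC ⇒ 12x-8y-32=0] ∩ [|A−(8, 8)|²=52]]
2. A_y = 2  [[AB ⟂ BC ⇒ 12x-8y-32=0] ∩ [|A−(8, 8)|²=52]]
   so A = (4, 2)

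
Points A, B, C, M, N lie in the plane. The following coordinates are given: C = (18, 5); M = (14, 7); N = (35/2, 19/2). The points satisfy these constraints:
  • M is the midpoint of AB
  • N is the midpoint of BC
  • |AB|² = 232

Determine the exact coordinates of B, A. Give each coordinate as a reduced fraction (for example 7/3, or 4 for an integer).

B = (17, 14)
A = (11, 0)

1. B_x = 17  [B = 2·N−C = 2·(35/2, 19/2)−(18, 5)]
2. B_y = 14  [B = 2·N−C = 2·(35/2, 19/2)−(18, 5)]
   so B = (17, 14)
3. A_x = 11  [A = 2·M−B = 2·(14, 7)−(17, 14)]
4. A_y = 0  [A = 2·M−B = 2·(14, 7)−(17, 14)]
   so A = (11, 0)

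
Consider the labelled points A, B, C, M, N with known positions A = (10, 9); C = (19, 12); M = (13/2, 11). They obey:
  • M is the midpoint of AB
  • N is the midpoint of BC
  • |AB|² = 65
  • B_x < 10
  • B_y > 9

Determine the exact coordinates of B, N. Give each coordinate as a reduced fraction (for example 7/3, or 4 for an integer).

1. B_x = 3  [B = 2·M−A = 2·(13/2, 11)−(10, 9)]
2. B_y = 13  [B = 2·M−A = 2·(13/2, 11)−(10, 9)]
   so B = (3, 13)
3. N_x = 11  [2·N = B+C = (3, 13)+(19, 12)]
4. N_y = 25/2  [2·N = B+C = (3, 13)+(19, 12)]
   so N = (11, 25/2)

B = (3, 13)
N = (11, 25/2)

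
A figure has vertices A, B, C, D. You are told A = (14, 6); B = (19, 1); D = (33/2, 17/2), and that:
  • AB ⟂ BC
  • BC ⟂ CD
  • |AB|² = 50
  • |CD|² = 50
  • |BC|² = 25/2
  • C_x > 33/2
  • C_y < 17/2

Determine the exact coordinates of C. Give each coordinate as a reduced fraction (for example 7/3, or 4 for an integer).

C = (43/2, 7/2)

1. C_x = 43/2  [[AB ⟂ BC ⇒ 5x-5y-90=0] ∩ [|C−(33/2, 17/2)|²=50]]
2. C_y = 7/2  [[AB ⟂ BC ⇒ 5x-5y-90=0] ∩ [|C−(33/2, 17/2)|²=50]]
   so C = (43/2, 7/2)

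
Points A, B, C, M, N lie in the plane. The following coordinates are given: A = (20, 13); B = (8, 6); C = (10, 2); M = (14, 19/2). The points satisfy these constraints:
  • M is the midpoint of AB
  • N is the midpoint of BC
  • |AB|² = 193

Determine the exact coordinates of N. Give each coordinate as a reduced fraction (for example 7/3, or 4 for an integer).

N = (9, 4)

1. N_x = 9  [2·N = B+C = (8, 6)+(10, 2)]
2. N_y = 4  [2·N = B+C = (8, 6)+(10, 2)]
   so N = (9, 4)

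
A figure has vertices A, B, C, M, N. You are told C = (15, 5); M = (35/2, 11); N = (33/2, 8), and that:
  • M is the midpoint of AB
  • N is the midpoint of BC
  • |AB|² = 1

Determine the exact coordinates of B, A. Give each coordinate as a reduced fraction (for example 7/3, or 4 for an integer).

1. B_x = 18  [B = 2·N−C = 2·(33/2, 8)−(15, 5)]
2. B_y = 11  [B = 2·N−C = 2·(33/2, 8)−(15, 5)]
   so B = (18, 11)
3. A_x = 17  [A = 2·M−B = 2·(35/2, 11)−(18, 11)]
4. A_y = 11  [A = 2·M−B = 2·(35/2, 11)−(18, 11)]
   so A = (17, 11)

B = (18, 11)
A = (17, 11)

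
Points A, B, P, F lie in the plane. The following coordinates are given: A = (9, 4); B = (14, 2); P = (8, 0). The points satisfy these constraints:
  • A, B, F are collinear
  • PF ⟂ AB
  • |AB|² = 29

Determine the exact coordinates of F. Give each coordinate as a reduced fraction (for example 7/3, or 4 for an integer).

1. F_x = 276/29  [[A, B, F are collinear ⇒ 2x+5y-38=0] ∩ [PF ⟂ AB ⇒ 5x-2y-40=0]]
2. F_y = 110/29  [[A, B, F are collinear ⇒ 2x+5y-38=0] ∩ [PF ⟂ AB ⇒ 5x-2y-40=0]]
   so F = (276/29, 110/29)

F = (276/29, 110/29)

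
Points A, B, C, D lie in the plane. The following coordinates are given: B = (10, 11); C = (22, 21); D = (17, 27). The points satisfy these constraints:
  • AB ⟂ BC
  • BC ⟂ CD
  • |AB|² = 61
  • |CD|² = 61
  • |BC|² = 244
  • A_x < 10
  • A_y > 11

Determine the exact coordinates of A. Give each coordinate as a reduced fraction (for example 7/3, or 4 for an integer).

1. A_x = 5  [[AB ⟂ BC ⇒ -12x-10y+230=0] ∩ [|A−(10, 11)|²=61]]
2. A_y = 17  [[AB ⟂ BC ⇒ -12x-10y+230=0] ∩ [|A−(10, 11)|²=61]]
   so A = (5, 17)

A = (5, 17)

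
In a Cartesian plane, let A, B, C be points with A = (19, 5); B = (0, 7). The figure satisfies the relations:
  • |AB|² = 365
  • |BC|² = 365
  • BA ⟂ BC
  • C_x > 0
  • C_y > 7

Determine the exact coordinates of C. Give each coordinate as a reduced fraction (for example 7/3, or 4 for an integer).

1. C_x = 2  [[BA ⟂ BC ⇒ 19x-2y+14=0] ∩ [|C−(0, 7)|²=365]]
2. C_y = 26  [[BA ⟂ BC ⇒ 19x-2y+14=0] ∩ [|C−(0, 7)|²=365]]
   so C = (2, 26)

C = (2, 26)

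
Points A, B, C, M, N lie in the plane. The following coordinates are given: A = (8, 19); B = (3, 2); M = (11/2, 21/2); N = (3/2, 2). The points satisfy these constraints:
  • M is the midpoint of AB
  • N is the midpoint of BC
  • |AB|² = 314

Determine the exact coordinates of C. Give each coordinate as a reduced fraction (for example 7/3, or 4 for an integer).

C = (0, 2)

1. C_x = 0  [C = 2·N−B = 2·(3/2, 2)−(3, 2)]
2. C_y = 2  [C = 2·N−B = 2·(3/2, 2)−(3, 2)]
   so C = (0, 2)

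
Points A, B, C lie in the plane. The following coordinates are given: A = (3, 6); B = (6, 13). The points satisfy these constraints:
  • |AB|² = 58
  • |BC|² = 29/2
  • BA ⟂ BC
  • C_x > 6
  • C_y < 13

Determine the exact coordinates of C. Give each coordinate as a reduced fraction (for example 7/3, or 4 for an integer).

1. C_x = 19/2  [[BA ⟂ BC ⇒ -3x-7y+109=0] ∩ [|C−(6, 13)|²=29/2]]
2. C_y = 23/2  [[BA ⟂ BC ⇒ -3x-7y+109=0] ∩ [|C−(6, 13)|²=29/2]]
   so C = (19/2, 23/2)

C = (19/2, 23/2)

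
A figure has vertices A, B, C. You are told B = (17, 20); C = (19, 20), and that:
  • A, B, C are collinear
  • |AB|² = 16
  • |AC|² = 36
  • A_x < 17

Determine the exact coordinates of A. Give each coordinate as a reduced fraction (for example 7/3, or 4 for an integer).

1. A_x = 13  [[A, B, C are collinear ⇒ 2y-40=0] ∩ [|A−(17, 20)|²=16]]
2. A_y = 20  [[A, B, C are collinear ⇒ 2y-40=0] ∩ [|A−(17, 20)|²=16]]
   so A = (13, 20)

A = (13, 20)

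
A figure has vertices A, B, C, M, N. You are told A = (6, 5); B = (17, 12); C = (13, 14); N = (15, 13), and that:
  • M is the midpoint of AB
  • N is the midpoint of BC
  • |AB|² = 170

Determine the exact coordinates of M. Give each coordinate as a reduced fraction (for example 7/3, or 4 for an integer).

1. M_x = 23/2  [2·M = A+B = (6, 5)+(17, 12)]
2. M_y = 17/2  [2·M = A+B = (6, 5)+(17, 12)]
   so M = (23/2, 17/2)

M = (23/2, 17/2)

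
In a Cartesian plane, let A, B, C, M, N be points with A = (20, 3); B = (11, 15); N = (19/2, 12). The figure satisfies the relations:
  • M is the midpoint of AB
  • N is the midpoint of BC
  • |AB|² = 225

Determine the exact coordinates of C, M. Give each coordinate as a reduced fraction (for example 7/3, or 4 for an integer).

1. M_x = 31/2  [2·M = A+B = (20, 3)+(11, 15)]
2. M_y = 9  [2·M = A+B = (20, 3)+(11, 15)]
   so M = (31/2, 9)
3. C_x = 8  [C = 2·N−B = 2·(19/2, 12)−(11, 15)]
4. C_y = 9  [C = 2·N−B = 2·(19/2, 12)−(11, 15)]
   so C = (8, 9)

C = (8, 9)
M = (31/2, 9)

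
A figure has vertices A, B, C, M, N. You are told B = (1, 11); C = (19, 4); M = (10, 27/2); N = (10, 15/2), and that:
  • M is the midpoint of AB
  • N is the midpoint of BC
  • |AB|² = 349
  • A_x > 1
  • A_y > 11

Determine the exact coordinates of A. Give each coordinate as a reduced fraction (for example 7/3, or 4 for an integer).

1. A_x = 19  [A = 2·M−B = 2·(10, 27/2)−(1, 11)]
2. A_y = 16  [A = 2·M−B = 2·(10, 27/2)−(1, 11)]
   so A = (19, 16)

A = (19, 16)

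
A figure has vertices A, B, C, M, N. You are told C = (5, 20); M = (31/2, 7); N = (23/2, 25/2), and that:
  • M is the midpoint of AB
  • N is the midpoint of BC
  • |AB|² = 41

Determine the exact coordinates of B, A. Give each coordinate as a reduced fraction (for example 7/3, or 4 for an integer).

1. B_x = 18  [B = 2·N−C = 2·(23/2, 25/2)−(5, 20)]
2. B_y = 5  [B = 2·N−C = 2·(23/2, 25/2)−(5, 20)]
   so B = (18, 5)
3. A_x = 13  [A = 2·M−B = 2·(31/2, 7)−(18, 5)]
4. A_y = 9  [A = 2·M−B = 2·(31/2, 7)−(18, 5)]
   so A = (13, 9)

B = (18, 5)
A = (13, 9)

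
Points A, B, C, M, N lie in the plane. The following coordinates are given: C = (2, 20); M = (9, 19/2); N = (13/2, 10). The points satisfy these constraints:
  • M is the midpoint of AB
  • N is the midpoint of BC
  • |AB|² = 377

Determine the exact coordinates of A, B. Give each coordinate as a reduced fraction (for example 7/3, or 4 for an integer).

A = (7, 19)
B = (11, 0)

1. B_x = 11  [B = 2·N−C = 2·(13/2, 10)−(2, 20)]
2. B_y = 0  [B = 2·N−C = 2·(13/2, 10)−(2, 20)]
   so B = (11, 0)
3. A_x = 7  [A = 2·M−B = 2·(9, 19/2)−(11, 0)]
4. A_y = 19  [A = 2·M−B = 2·(9, 19/2)−(11, 0)]
   so A = (7, 19)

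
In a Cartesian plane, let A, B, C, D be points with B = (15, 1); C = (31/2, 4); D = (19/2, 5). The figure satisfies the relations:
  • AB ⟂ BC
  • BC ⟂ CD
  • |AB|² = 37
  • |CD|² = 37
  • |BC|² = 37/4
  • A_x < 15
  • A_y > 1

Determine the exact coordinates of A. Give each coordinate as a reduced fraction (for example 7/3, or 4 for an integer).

A = (9, 2)

1. A_x = 9  [[AB ⟂ BC ⇒ -1/2x-3y+21/2=0] ∩ [|A−(15, 1)|²=37]]
2. A_y = 2  [[AB ⟂ BC ⇒ -1/2x-3y+21/2=0] ∩ [|A−(15, 1)|²=37]]
   so A = (9, 2)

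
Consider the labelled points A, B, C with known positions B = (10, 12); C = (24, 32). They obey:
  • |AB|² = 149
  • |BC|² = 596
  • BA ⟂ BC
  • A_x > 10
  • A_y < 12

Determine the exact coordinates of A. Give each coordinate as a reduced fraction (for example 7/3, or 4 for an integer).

1. A_x = 20  [[BA ⟂ BC ⇒ 14x+20y-380=0] ∩ [|A−(10, 12)|²=149]]
2. A_y = 5  [[BA ⟂ BC ⇒ 14x+20y-380=0] ∩ [|A−(10, 12)|²=149]]
   so A = (20, 5)

A = (20, 5)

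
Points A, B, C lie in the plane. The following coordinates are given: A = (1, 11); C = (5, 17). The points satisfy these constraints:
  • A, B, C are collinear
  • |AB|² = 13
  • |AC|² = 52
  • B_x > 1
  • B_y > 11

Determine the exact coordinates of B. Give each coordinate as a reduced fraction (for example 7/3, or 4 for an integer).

1. B_x = 3  [[A, B, C are collinear ⇒ 6x-4y+38=0] ∩ [|B−(1, 11)|²=13]]
2. B_y = 14  [[A, B, C are collinear ⇒ 6x-4y+38=0] ∩ [|B−(1, 11)|²=13]]
   so B = (3, 14)

B = (3, 14)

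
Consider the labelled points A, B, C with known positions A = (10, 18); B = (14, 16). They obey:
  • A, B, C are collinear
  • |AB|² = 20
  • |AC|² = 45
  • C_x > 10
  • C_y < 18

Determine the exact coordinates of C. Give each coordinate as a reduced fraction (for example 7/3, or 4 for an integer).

1. C_x = 16  [[A, B, C are collinear ⇒ 2x+4y-92=0] ∩ [|C−(10, 18)|²=45]]
2. C_y = 15  [[A, B, C are collinear ⇒ 2x+4y-92=0] ∩ [|C−(10, 18)|²=45]]
   so C = (16, 15)

C = (16, 15)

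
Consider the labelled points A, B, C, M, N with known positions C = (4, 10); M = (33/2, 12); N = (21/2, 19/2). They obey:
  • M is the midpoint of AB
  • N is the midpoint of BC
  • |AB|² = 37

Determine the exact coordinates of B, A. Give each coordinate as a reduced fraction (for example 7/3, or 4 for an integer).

B = (17, 9)
A = (16, 15)

1. B_x = 17  [B = 2·N−C = 2·(21/2, 19/2)−(4, 10)]
2. B_y = 9  [B = 2·N−C = 2·(21/2, 19/2)−(4, 10)]
   so B = (17, 9)
3. A_x = 16  [A = 2·M−B = 2·(33/2, 12)−(17, 9)]
4. A_y = 15  [A = 2·M−B = 2·(33/2, 12)−(17, 9)]
   so A = (16, 15)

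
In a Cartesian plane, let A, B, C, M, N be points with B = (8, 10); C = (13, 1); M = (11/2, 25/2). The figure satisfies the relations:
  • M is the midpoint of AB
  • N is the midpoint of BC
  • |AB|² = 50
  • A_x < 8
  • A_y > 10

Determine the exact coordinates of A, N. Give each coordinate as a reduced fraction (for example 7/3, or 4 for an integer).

A = (3, 15)
N = (21/2, 11/2)

1. A_x = 3  [A = 2·M−B = 2·(11/2, 25/2)−(8, 10)]
2. A_y = 15  [A = 2·M−B = 2·(11/2, 25/2)−(8, 10)]
   so A = (3, 15)
3. N_x = 21/2  [2·N = B+C = (8, 10)+(13, 1)]
4. N_y = 11/2  [2·N = B+C = (8, 10)+(13, 1)]
   so N = (21/2, 11/2)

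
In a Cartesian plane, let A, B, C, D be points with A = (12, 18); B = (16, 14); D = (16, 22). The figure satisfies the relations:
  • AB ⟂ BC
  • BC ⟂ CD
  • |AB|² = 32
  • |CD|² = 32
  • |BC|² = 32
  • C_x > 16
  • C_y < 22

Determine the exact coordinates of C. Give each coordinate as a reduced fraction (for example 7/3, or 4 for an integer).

C = (20, 18)

1. C_x = 20  [[AB ⟂ BC ⇒ 4x-4y-8=0] ∩ [|C−(16, 22)|²=32]]
2. C_y = 18  [[AB ⟂ BC ⇒ 4x-4y-8=0] ∩ [|C−(16, 22)|²=32]]
   so C = (20, 18)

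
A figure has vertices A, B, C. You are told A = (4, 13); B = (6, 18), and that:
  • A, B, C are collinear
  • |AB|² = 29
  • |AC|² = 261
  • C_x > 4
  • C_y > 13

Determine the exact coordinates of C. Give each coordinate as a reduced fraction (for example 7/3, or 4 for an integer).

1. C_x = 10  [[A, B, C are collinear ⇒ -5x+2y-6=0] ∩ [|C−(4, 13)|²=261]]
2. C_y = 28  [[A, B, C are collinear ⇒ -5x+2y-6=0] ∩ [|C−(4, 13)|²=261]]
   so C = (10, 28)

C = (10, 28)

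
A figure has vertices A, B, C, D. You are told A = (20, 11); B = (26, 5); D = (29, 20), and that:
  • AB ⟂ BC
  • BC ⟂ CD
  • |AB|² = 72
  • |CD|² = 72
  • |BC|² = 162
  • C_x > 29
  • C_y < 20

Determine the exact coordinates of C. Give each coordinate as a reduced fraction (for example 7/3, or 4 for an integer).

C = (35, 14)

1. C_x = 35  [[AB ⟂ BC ⇒ 6x-6y-126=0] ∩ [|C−(29, 20)|²=72]]
2. C_y = 14  [[AB ⟂ BC ⇒ 6x-6y-126=0] ∩ [|C−(29, 20)|²=72]]
   so C = (35, 14)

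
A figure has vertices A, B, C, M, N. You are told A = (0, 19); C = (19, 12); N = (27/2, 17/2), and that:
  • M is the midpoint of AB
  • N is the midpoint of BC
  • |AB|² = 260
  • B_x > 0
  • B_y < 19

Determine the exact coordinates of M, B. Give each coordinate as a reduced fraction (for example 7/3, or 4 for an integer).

1. B_x = 8  [B = 2·N−C = 2·(27/2, 17/2)−(19, 12)]
2. B_y = 5  [B = 2·N−C = 2·(27/2, 17/2)−(19, 12)]
   so B = (8, 5)
3. M_x = 4  [2·M = A+B = (0, 19)+(8, 5)]
4. M_y = 12  [2·M = A+B = (0, 19)+(8, 5)]
   so M = (4, 12)

M = (4, 12)
B = (8, 5)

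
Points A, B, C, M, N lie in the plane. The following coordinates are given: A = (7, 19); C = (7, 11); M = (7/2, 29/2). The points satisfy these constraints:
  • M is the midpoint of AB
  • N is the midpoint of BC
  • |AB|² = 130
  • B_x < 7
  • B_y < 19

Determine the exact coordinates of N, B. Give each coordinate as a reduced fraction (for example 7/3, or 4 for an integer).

N = (7/2, 21/2)
B = (0, 10)

1. B_x = 0  [B = 2·M−A = 2·(7/2, 29/2)−(7, 19)]
2. B_y = 10  [B = 2·M−A = 2·(7/2, 29/2)−(7, 19)]
   so B = (0, 10)
3. N_x = 7/2  [2·N = B+C = (0, 10)+(7, 11)]
4. N_y = 21/2  [2·N = B+C = (0, 10)+(7, 11)]
   so N = (7/2, 21/2)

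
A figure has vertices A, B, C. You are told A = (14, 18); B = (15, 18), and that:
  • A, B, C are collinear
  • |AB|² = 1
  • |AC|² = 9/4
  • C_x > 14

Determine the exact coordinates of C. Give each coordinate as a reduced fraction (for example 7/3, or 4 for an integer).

C = (31/2, 18)

1. C_x = 31/2  [[A, B, C are collinear ⇒ 1y-18=0] ∩ [|C−(14, 18)|²=9/4]]
2. C_y = 18  [[A, B, C are collinear ⇒ 1y-18=0] ∩ [|C−(14, 18)|²=9/4]]
   so C = (31/2, 18)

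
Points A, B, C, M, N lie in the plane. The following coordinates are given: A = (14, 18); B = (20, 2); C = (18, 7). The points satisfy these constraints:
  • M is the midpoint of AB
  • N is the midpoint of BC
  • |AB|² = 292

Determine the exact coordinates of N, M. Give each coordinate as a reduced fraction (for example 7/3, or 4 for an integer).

N = (19, 9/2)
M = (17, 10)

1. M_x = 17  [2·M = A+B = (14, 18)+(20, 2)]
2. M_y = 10  [2·M = A+B = (14, 18)+(20, 2)]
   so M = (17, 10)
3. N_x = 19  [2·N = B+C = (20, 2)+(18, 7)]
4. N_y = 9/2  [2·N = B+C = (20, 2)+(18, 7)]
   so N = (19, 9/2)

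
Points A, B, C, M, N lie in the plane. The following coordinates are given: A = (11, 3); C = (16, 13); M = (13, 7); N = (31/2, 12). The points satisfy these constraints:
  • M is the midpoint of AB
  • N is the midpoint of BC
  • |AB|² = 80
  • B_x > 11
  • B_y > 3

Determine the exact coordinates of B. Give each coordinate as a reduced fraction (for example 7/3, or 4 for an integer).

B = (15, 11)

1. B_x = 15  [B = 2·M−A = 2·(13, 7)−(11, 3)]
2. B_y = 11  [B = 2·M−A = 2·(13, 7)−(11, 3)]
   so B = (15, 11)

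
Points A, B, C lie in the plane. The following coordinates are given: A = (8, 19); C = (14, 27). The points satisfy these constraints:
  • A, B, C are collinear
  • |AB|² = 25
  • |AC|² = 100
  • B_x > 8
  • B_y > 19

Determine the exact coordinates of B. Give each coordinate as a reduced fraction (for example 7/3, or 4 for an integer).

B = (11, 23)

1. B_x = 11  [[A, B, C are collinear ⇒ 8x-6y+50=0] ∩ [|B−(8, 19)|²=25]]
2. B_y = 23  [[A, B, C are collinear ⇒ 8x-6y+50=0] ∩ [|B−(8, 19)|²=25]]
   so B = (11, 23)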